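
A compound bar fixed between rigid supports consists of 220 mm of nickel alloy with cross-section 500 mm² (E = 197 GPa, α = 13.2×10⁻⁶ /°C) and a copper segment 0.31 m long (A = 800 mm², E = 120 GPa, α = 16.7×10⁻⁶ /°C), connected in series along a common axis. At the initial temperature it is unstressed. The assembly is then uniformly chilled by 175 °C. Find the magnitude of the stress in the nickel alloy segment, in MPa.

σ ≈ 518 MPa (tensile)

Free thermal contraction of the whole bar: Σ αᵢΔT Lᵢ = 13.2×10⁻⁶×175×220 + 16.7×10⁻⁶×175×310 = 1.414 mm.
Since the ends are fixed, an axial force P builds up, equal in every segment, with P · Σ Lᵢ/(AᵢEᵢ) = δ_free.
The series flexibility is Σ Lᵢ/(AᵢEᵢ) = 220/(500×197×10³) + 310/(800×120×10³) = 5.463×10⁻⁶ mm/N.
So P = 1.414 / 5.463×10⁻⁶ = 258.9 kN, tensile.
σ_{nickel alloy} = P / A = 258900 / 500 = 517.8 MPa.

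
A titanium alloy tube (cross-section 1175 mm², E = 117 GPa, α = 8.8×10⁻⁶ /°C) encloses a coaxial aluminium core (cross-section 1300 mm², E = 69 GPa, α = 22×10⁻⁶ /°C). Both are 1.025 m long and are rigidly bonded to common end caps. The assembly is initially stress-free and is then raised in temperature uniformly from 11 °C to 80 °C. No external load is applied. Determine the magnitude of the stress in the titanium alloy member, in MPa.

The aluminium has the larger α, so on heating it would change length more than the titanium alloy if both were free. The rigid plates force a common final length, so the aluminium is put into compression and the titanium alloy into tension, with equal and opposite forces P (no external load).
Setting the final lengths equal and cancelling L: (α₁ − α₂)ΔT = P/(A₁E₁) + P/(A₂E₂).
|α₁ − α₂|·ΔT = 13.2×10⁻⁶ × 69 = 0.0009108.
1/(A₁E₁) + 1/(A₂E₂) = 1/(1175×117×10³) + 1/(1300×69×10³) = 1.842×10⁻⁸ N⁻¹.
So P = 0.0009108 / 1.842×10⁻⁸ = 49.44 kN.
σ_{titanium alloy} = P/A₁ = 49440/1175 = 42.08 MPa, tensile.

σ ≈ 42.1 MPa (tensile)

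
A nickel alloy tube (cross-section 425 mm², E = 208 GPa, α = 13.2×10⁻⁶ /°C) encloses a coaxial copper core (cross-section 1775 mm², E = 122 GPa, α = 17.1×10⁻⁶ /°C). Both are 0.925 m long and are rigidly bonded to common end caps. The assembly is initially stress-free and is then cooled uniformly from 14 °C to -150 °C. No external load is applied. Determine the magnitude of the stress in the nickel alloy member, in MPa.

σ ≈ 94.5 MPa (compressive)

Both members must finish at the same length. With the larger α, the copper tends to over-contract; the plates restrain it, putting the copper in tension and the nickel alloy in compression. With no external load the two internal forces are equal and opposite, magnitude P.
Setting the final lengths equal and cancelling L: (α₁ − α₂)ΔT = P/(A₁E₁) + P/(A₂E₂).
|α₁ − α₂|·ΔT = 3.9×10⁻⁶ × 164 = 0.0006396.
1/(A₁E₁) + 1/(A₂E₂) = 1/(425×208×10³) + 1/(1775×122×10³) = 1.593×10⁻⁸ N⁻¹.
So P = 0.0006396 / 1.593×10⁻⁸ = 40.15 kN.
σ_{nickel alloy} = P/A₁ = 40150/425 = 94.47 MPa, compressive.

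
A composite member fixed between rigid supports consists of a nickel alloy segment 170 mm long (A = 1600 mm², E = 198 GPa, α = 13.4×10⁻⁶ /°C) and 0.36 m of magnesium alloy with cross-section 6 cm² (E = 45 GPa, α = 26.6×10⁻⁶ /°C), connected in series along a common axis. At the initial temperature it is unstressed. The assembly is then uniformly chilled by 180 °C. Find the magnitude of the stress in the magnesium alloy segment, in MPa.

σ ≈ 256 MPa (tensile)

If the supports were absent, the total length change would be Σ αᵢΔT Lᵢ = 13.4×10⁻⁶×180×170 + 26.6×10⁻⁶×180×360 = 2.134 mm.
The walls prevent any net length change, so an axial force P (same in every segment) develops. Compatibility: P · Σ Lᵢ/(AᵢEᵢ) = δ_free.
The series flexibility is Σ Lᵢ/(AᵢEᵢ) = 170/(1600×198×10³) + 360/(600×45×10³) = 1.387×10⁻⁵ mm/N.
Hence P = δ_free / Σ(L/AE) = 2.134/1.387×10⁻⁵ = 153.8 kN (tensile).
σ_{magnesium alloy} = P / A = 153800 / 600 = 256.4 MPa.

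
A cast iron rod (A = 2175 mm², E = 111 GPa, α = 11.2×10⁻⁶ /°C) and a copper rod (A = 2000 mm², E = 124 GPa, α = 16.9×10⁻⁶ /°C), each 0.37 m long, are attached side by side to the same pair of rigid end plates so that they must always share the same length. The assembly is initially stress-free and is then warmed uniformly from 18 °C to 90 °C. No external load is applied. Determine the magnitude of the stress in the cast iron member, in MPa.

σ ≈ 23.1 MPa (tensile)

Equilibrium of a rigid end plate with no external load gives equal and opposite internal forces ±P in the two members. Since α_{copper} > α_{cast iron}, heating drives the copper into compression and the cast iron into tension.
Setting the final lengths equal and cancelling L: (α₁ − α₂)ΔT = P/(A₁E₁) + P/(A₂E₂).
|α₁ − α₂|·ΔT = 5.7×10⁻⁶ × 72 = 0.0004104.
1/(A₁E₁) + 1/(A₂E₂) = 1/(2175×111×10³) + 1/(2000×124×10³) = 8.174×10⁻⁹ N⁻¹.
P = 0.0004104 / 8.174×10⁻⁹ = 50210 N = 50.21 kN.
σ_{cast iron} = P/A₁ = 50210/2175 = 23.08 MPa, tensile.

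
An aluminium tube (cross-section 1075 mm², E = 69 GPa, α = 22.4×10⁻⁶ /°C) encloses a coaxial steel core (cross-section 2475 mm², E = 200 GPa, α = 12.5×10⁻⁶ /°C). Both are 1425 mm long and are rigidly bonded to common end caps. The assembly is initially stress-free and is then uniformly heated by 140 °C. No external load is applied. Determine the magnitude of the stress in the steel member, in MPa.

σ ≈ 36.1 MPa (tensile)

Equilibrium of a rigid end plate with no external load gives equal and opposite internal forces ±P in the two members. Since α_{aluminium} > α_{steel}, heating drives the aluminium into compression and the steel into tension.
Setting the final lengths equal and cancelling L: (α₁ − α₂)ΔT = P/(A₁E₁) + P/(A₂E₂).
|α₁ − α₂|·ΔT = 9.9×10⁻⁶ × 140 = 0.001386.
1/(A₁E₁) + 1/(A₂E₂) = 1/(1075×69×10³) + 1/(2475×200×10³) = 1.55×10⁻⁸ N⁻¹.
P = 0.001386 / 1.55×10⁻⁸ = 89410 N = 89.41 kN.
σ_{steel} = P/A₂ = 89410/2475 = 36.12 MPa, tensile.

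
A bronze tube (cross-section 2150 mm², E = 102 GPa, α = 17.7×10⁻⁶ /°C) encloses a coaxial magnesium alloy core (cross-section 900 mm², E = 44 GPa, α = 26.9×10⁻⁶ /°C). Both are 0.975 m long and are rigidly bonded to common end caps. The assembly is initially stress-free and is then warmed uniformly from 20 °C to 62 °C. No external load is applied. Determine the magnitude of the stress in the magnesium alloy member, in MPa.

The magnesium alloy has the larger α, so on heating it would change length more than the bronze if both were free. The rigid plates force a common final length, so the magnesium alloy is put into compression and the bronze into tension, with equal and opposite forces P (no external load).
Setting the final lengths equal and cancelling L: (α₁ − α₂)ΔT = P/(A₁E₁) + P/(A₂E₂).
|α₁ − α₂|·ΔT = 9.2×10⁻⁶ × 42 = 0.0003864.
1/(A₁E₁) + 1/(A₂E₂) = 1/(2150×102×10³) + 1/(900×44×10³) = 2.981×10⁻⁸ N⁻¹.
So P = 0.0003864 / 2.981×10⁻⁸ = 12.96 kN.
σ_{magnesium alloy} = P/A₂ = 12960/900 = 14.4 MPa, compressive.

σ ≈ 14.4 MPa (compressive)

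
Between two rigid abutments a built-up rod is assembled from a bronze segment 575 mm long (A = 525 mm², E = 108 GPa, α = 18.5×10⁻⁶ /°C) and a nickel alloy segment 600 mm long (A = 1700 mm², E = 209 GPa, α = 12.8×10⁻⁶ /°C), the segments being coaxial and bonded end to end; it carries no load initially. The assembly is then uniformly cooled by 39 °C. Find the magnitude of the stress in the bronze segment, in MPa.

σ ≈ 115 MPa (tensile)

With the walls removed the bar would change length by δ_free = Σ αᵢΔT Lᵢ = 18.5×10⁻⁶×39×575 + 12.8×10⁻⁶×39×600 = 0.7144 mm.
Since the ends are fixed, an axial force P builds up, equal in every segment, with P · Σ Lᵢ/(AᵢEᵢ) = δ_free.
The series flexibility is Σ Lᵢ/(AᵢEᵢ) = 575/(525×108×10³) + 600/(1700×209×10³) = 1.183×10⁻⁵ mm/N.
P = 0.7144 / 1.183×10⁻⁵ = 60390 N = 60.39 kN, tensile.
σ_{bronze} = P / A = 60390 / 525 = 115 MPa.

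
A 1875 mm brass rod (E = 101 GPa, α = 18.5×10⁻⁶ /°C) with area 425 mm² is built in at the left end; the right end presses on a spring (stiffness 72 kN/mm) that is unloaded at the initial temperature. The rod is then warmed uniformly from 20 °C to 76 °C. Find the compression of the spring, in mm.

The unrestrained thermal change is αΔT L = 18.5×10⁻⁶ × 56 × 1875 = 1.943 mm.
Let P be the compressive force at the spring. The rod shortens elastically by PL/(AE) and the spring compresses by P/k; together these equal δ_free.
So P = δ_free / [L/(AE) + 1/k] = 1.943 / [ 1875/(425×101×10³) + 1/(72×10³) ].
P = 1.943 / 5.757×10⁻⁵ = 33740 N.
Spring compression = P/k = 33740/(72×10³) = 0.4686 mm.

δ ≈ 0.469 mm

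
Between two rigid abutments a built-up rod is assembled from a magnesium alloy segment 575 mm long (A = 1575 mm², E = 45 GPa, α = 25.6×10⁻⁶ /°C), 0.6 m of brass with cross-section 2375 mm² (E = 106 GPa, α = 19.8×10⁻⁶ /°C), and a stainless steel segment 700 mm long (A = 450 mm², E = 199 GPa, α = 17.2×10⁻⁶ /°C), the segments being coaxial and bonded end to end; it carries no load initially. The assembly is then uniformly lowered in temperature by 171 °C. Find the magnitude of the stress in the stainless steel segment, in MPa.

σ ≈ 802 MPa (tensile)

If the supports were absent, the total length change would be Σ αᵢΔT Lᵢ = 25.6×10⁻⁶×171×575 + 19.8×10⁻⁶×171×600 + 17.2×10⁻⁶×171×700 = 6.607 mm.
Since the ends are fixed, an axial force P builds up, equal in every segment, with P · Σ Lᵢ/(AᵢEᵢ) = δ_free.
The series flexibility is Σ Lᵢ/(AᵢEᵢ) = 575/(1575×45×10³) + 600/(2375×106×10³) + 700/(450×199×10³) = 1.831×10⁻⁵ mm/N.
Hence P = δ_free / Σ(L/AE) = 6.607/1.831×10⁻⁵ = 360.8 kN (tensile).
σ_{stainless steel} = P / A = 360800 / 450 = 801.8 MPa.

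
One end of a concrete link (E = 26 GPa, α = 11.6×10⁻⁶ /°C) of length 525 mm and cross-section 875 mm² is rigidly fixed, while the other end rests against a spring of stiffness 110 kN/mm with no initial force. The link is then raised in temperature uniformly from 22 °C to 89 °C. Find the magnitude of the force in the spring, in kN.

P ≈ 12.7 kN

The unrestrained thermal change is αΔT L = 11.6×10⁻⁶ × 67 × 525 = 0.408 mm.
Let P be the compressive force at the spring. The link shortens elastically by PL/(AE) and the spring compresses by P/k; together these equal δ_free.
So P = δ_free / [L/(AE) + 1/k] = 0.408 / [ 525/(875×26×10³) + 1/(110×10³) ].
P = 0.408 / 3.217×10⁻⁵ = 12680 N.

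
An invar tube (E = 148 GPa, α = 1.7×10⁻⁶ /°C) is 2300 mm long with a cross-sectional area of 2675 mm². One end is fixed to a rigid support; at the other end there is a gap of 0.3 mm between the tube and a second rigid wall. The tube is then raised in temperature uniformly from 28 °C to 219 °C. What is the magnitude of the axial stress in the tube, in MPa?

σ ≈ 28.8 MPa (compressive)

If the wall were absent the tube would grow by αΔT L = 1.7×10⁻⁶ × 191 × 2300 = 0.7468 mm.
This exceeds the 0.3 mm gap, so the wall pushes back. The portion of expansion that must be recovered elastically is δ_free − gap = 0.7468 − 0.3 = 0.4468 mm.
Compatibility: PL/(AE) = 0.4468 mm, so σ = P/A = E × (0.4468/2300) = 28.75 MPa.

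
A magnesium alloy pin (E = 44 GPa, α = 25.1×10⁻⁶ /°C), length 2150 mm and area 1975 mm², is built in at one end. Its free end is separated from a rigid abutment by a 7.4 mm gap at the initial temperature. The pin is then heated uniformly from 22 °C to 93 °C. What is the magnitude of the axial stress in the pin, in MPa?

Free thermal elongation = αΔT L = 25.1×10⁻⁶ × 71 × 2150 = 3.832 mm.
Since δ_free = 3.83 mm is less than the 7.4 mm gap, the pin never touches the wall. No axial force develops.

σ ≈ 0 MPa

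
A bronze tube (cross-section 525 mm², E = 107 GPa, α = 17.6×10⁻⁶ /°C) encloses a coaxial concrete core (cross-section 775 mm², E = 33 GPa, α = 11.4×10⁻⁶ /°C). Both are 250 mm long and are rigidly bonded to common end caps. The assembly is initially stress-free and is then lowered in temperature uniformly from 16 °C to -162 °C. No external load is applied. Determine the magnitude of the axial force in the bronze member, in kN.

Equilibrium of a rigid end plate with no external load gives equal and opposite internal forces ±P in the two members. Since α_{bronze} > α_{concrete}, cooling drives the bronze into tension and the concrete into compression.
Equating the net (thermal + elastic) strains gives |α₁ − α₂|·ΔT = P·[1/(A₁E₁) + 1/(A₂E₂)].
|α₁ − α₂|·ΔT = 6.2×10⁻⁶ × 178 = 0.001104.
1/(A₁E₁) + 1/(A₂E₂) = 1/(525×107×10³) + 1/(775×33×10³) = 5.69×10⁻⁸ N⁻¹.
So P = 0.001104 / 5.69×10⁻⁸ = 19.39 kN.

P ≈ 19.4 kN (tensile in the bronze)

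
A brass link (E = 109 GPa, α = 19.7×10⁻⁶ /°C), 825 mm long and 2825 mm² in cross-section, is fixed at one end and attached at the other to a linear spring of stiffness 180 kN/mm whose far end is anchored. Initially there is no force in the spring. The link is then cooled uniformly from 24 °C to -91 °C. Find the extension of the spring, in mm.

δ ≈ 1.26 mm

Free thermal contraction: δ_free = αΔT L = 19.7×10⁻⁶ × 115 × 825 = 1.869 mm.
With a force P in the spring, the elastic change of the link is PL/(AE) and that of the spring is P/k; compatibility requires their sum to equal δ_free.
So P = δ_free / [L/(AE) + 1/k] = 1.869 / [ 825/(2825×109×10³) + 1/(180×10³) ].
P = 1.869 / 8.235×10⁻⁶ = 227000 N.
Spring extension = P/k = 227000/(180×10³) = 1.261 mm.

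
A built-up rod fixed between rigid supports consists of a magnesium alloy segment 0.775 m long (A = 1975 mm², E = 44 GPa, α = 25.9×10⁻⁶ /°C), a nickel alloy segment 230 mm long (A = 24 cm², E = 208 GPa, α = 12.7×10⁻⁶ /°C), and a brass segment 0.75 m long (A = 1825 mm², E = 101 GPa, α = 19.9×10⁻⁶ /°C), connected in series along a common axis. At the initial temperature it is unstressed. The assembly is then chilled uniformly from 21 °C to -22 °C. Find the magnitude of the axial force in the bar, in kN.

If the supports were absent, the total length change would be Σ αᵢΔT Lᵢ = 25.9×10⁻⁶×43×775 + 12.7×10⁻⁶×43×230 + 19.9×10⁻⁶×43×750 = 1.63 mm.
Since the ends are fixed, an axial force P builds up, equal in every segment, with P · Σ Lᵢ/(AᵢEᵢ) = δ_free.
Σ Lᵢ/(AᵢEᵢ) = 775/(1975×44×10³) + 230/(2400×208×10³) + 750/(1825×101×10³) = 1.345×10⁻⁵ mm/N.
Hence P = δ_free / Σ(L/AE) = 1.63/1.345×10⁻⁵ = 121.2 kN (tensile).

P ≈ 121 kN (tensile)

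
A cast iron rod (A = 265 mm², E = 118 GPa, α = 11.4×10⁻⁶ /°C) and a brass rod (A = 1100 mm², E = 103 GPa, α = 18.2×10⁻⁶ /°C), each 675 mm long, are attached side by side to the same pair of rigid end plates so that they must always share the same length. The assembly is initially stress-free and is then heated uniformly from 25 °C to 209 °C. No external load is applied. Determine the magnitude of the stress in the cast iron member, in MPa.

The brass has the larger α, so on heating it would change length more than the cast iron if both were free. The rigid plates force a common final length, so the brass is put into compression and the cast iron into tension, with equal and opposite forces P (no external load).
Setting the final lengths equal and cancelling L: (α₁ − α₂)ΔT = P/(A₁E₁) + P/(A₂E₂).
|α₁ − α₂|·ΔT = 6.8×10⁻⁶ × 184 = 0.001251.
1/(A₁E₁) + 1/(A₂E₂) = 1/(265×118×10³) + 1/(1100×103×10³) = 4.081×10⁻⁸ N⁻¹.
P = 0.001251 / 4.081×10⁻⁸ = 30660 N = 30.66 kN.
σ_{cast iron} = P/A₁ = 30660/265 = 115.7 MPa, tensile.

σ ≈ 116 MPa (tensile)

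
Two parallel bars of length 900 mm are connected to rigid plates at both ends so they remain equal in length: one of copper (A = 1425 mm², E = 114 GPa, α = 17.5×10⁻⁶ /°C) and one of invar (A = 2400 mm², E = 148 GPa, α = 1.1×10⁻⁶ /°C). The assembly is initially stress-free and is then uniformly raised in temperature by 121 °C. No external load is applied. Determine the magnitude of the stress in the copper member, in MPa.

The copper has the larger α, so on heating it would change length more than the invar if both were free. The rigid plates force a common final length, so the copper is put into compression and the invar into tension, with equal and opposite forces P (no external load).
Compatibility of the two members (thermal + elastic change equal): (α₁ − α₂)ΔT = P·[1/(A₁E₁) + 1/(A₂E₂)].
|α₁ − α₂|·ΔT = 16.4×10⁻⁶ × 121 = 0.001984.
1/(A₁E₁) + 1/(A₂E₂) = 1/(1425×114×10³) + 1/(2400×148×10³) = 8.971×10⁻⁹ N⁻¹.
So P = 0.001984 / 8.971×10⁻⁹ = 221.2 kN.
σ_{copper} = P/A₁ = 221200/1425 = 155.2 MPa, compressive.

σ ≈ 155 MPa (compressive)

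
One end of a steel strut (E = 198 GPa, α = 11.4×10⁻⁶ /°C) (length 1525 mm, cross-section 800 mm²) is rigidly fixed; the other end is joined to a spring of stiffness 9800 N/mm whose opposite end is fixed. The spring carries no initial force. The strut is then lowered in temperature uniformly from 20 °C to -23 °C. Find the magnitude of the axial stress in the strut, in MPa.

σ ≈ 8.37 MPa (tensile)

If the spring were absent the strut would shorten by αΔT L = 11.4×10⁻⁶ × 43 × 1525 = 0.7476 mm.
With a force P in the spring, the elastic change of the strut is PL/(AE) and that of the spring is P/k; compatibility requires their sum to equal δ_free.
P [ L/(AE) + 1/k ] = δ_free → P [ 1525/(800×198×10³) + 1/(9800) ] = 0.7476.
P = 0.7476 / 0.0001117 = 6694 N.
σ = P/A = 6694/800 = 8.368 MPa.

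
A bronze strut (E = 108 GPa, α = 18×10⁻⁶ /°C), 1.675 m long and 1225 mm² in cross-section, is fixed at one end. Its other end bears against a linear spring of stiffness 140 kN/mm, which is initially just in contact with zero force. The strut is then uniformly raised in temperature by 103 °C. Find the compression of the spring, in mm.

Free thermal expansion: δ_free = αΔT L = 18×10⁻⁶ × 103 × 1675 = 3.105 mm.
Let P be the compressive force at the spring. The strut shortens elastically by PL/(AE) and the spring compresses by P/k; together these equal δ_free.
P [ L/(AE) + 1/k ] = δ_free → P [ 1675/(1225×108×10³) + 1/(140×10³) ] = 3.105.
P = 3.105 / 1.98×10⁻⁵ = 156800 N.
Spring compression = P/k = 156800/(140×10³) = 1.12 mm.

δ ≈ 1.12 mm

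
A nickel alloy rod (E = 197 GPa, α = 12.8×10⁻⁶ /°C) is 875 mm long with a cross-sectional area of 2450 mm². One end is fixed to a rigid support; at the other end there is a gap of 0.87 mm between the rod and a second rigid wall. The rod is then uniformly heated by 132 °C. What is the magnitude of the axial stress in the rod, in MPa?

If the wall were absent the rod would grow by αΔT L = 12.8×10⁻⁶ × 132 × 875 = 1.478 mm.
The gap closes (δ_free > 0.87 mm) and the wall then resists a further 1.478 − 0.87 = 0.6084 mm of expansion.
Compatibility: PL/(AE) = 0.6084 mm, so σ = P/A = E × (0.6084/875) = 137 MPa.

σ ≈ 137 MPa (compressive)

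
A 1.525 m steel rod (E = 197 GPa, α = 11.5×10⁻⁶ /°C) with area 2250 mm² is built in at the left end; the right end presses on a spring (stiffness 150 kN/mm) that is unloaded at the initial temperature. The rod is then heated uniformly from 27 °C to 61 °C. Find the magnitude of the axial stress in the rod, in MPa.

σ ≈ 26.2 MPa (compressive)

If the spring were absent the rod would lengthen by αΔT L = 11.5×10⁻⁶ × 34 × 1525 = 0.5963 mm.
Let P be the compressive force at the spring. The rod shortens elastically by PL/(AE) and the spring compresses by P/k; together these equal δ_free.
So P = δ_free / [L/(AE) + 1/k] = 0.5963 / [ 1525/(2250×197×10³) + 1/(150×10³) ].
P = 0.5963 / 1.011×10⁻⁵ = 59000 N.
σ = P/A = 59000/2250 = 26.22 MPa.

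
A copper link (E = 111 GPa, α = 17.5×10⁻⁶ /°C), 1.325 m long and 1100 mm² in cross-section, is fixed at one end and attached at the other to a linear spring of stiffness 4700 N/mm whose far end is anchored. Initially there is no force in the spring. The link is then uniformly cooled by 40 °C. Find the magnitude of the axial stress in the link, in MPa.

Free thermal contraction: δ_free = αΔT L = 17.5×10⁻⁶ × 40 × 1325 = 0.9275 mm.
Let P be the tensile force in the spring. The link extends elastically by PL/(AE) and the spring stretches by P/k; together these equal δ_free.
P [ L/(AE) + 1/k ] = δ_free → P [ 1325/(1100×111×10³) + 1/(4700) ] = 0.9275.
P = 0.9275 / 0.0002236 = 4148 N.
σ = P/A = 4148/1100 = 3.771 MPa.

σ ≈ 3.77 MPa (tensile)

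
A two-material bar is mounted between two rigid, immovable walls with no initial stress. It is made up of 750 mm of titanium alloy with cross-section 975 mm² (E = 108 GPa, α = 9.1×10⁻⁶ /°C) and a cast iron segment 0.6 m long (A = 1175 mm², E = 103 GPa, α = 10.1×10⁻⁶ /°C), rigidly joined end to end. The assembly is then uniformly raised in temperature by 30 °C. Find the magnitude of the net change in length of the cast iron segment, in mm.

With the walls removed the bar would change length by δ_free = Σ αᵢΔT Lᵢ = 9.1×10⁻⁶×30×750 + 10.1×10⁻⁶×30×600 = 0.3865 mm.
The walls prevent any net length change, so an axial force P (same in every segment) develops. Compatibility: P · Σ Lᵢ/(AᵢEᵢ) = δ_free.
The series flexibility is Σ Lᵢ/(AᵢEᵢ) = 750/(975×108×10³) + 600/(1175×103×10³) = 1.208×10⁻⁵ mm/N.
P = 0.3865 / 1.208×10⁻⁵ = 32000 N = 32 kN, compressive.
For the cast iron segment, free thermal change = 10.1×10⁻⁶×30×600 = 0.1818 mm and elastic change from P = 32000×600/(1175×103×10³) = 0.1586 mm; these oppose, so the net change is 0.0232 mm (segment lengthens).

|ΔL| ≈ 0.0232 mm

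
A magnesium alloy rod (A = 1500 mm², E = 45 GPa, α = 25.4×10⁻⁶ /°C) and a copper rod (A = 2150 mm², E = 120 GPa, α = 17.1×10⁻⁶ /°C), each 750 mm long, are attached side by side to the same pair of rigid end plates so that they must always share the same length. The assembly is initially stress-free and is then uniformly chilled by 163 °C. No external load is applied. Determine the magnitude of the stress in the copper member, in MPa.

Equilibrium of a rigid end plate with no external load gives equal and opposite internal forces ±P in the two members. Since α_{magnesium alloy} > α_{copper}, cooling drives the magnesium alloy into tension and the copper into compression.
Equating the net (thermal + elastic) strains gives |α₁ − α₂|·ΔT = P·[1/(A₁E₁) + 1/(A₂E₂)].
|α₁ − α₂|·ΔT = 8.3×10⁻⁶ × 163 = 0.001353.
1/(A₁E₁) + 1/(A₂E₂) = 1/(1500×45×10³) + 1/(2150×120×10³) = 1.869×10⁻⁸ N⁻¹.
P = 0.001353 / 1.869×10⁻⁸ = 72380 N = 72.38 kN.
σ_{copper} = P/A₂ = 72380/2150 = 33.67 MPa, compressive.

σ ≈ 33.7 MPa (compressive)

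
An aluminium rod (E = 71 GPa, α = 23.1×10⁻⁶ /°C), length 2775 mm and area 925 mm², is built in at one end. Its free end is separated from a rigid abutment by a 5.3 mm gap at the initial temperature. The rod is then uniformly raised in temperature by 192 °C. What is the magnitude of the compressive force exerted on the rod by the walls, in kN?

If the wall were absent the rod would grow by αΔT L = 23.1×10⁻⁶ × 192 × 2775 = 12.31 mm.
The gap closes (δ_free > 5.3 mm) and the wall then resists a further 12.31 − 5.3 = 7.008 mm of expansion.
Compatibility: PL/(AE) = 7.008 mm, so σ = P/A = E × (7.008/2775) = 179.3 MPa.
Force on the wall = σA = 179.3 × 925 mm² = 165.8 kN.

P ≈ 166 kN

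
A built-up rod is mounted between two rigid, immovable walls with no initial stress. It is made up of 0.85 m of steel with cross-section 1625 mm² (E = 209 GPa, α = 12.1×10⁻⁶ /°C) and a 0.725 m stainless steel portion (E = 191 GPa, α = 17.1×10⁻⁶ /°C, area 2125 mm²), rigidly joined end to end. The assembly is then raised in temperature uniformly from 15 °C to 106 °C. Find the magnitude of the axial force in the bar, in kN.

Free thermal expansion of the whole bar: Σ αᵢΔT Lᵢ = 12.1×10⁻⁶×91×850 + 17.1×10⁻⁶×91×725 = 2.064 mm.
Since the ends are fixed, an axial force P builds up, equal in every segment, with P · Σ Lᵢ/(AᵢEᵢ) = δ_free.
The series flexibility is Σ Lᵢ/(AᵢEᵢ) = 850/(1625×209×10³) + 725/(2125×191×10³) = 4.289×10⁻⁶ mm/N.
So P = 2.064 / 4.289×10⁻⁶ = 481.3 kN, compressive.

P ≈ 481 kN (compressive)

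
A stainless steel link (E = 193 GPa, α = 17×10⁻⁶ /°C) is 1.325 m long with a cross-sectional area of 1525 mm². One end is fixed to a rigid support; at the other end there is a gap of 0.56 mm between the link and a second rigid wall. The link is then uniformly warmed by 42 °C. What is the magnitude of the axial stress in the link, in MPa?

σ ≈ 56.2 MPa (compressive)

Unrestrained expansion: δ_free = αΔT L = 17×10⁻⁶ × 42 × 1325 = 0.9461 mm.
The gap closes (δ_free > 0.56 mm) and the wall then resists a further 0.9461 − 0.56 = 0.3861 mm of expansion.
So σ = E(δ_free − g)/L = 193×10³ × 0.3861/1325 = 56.23 MPa.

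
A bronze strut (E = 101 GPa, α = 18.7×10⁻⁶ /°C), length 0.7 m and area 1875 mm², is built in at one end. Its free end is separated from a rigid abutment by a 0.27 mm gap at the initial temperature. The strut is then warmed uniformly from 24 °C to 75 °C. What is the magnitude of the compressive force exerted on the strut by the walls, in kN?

P ≈ 108 kN

Free thermal elongation = αΔT L = 18.7×10⁻⁶ × 51 × 700 = 0.6676 mm.
The gap closes (δ_free > 0.27 mm) and the wall then resists a further 0.6676 − 0.27 = 0.3976 mm of expansion.
That suppressed elongation corresponds to σ = E·Δ/L = 101×10³ × 0.3976/700 = 57.37 MPa.
Force on the wall = σA = 57.37 × 1875 mm² = 107.6 kN.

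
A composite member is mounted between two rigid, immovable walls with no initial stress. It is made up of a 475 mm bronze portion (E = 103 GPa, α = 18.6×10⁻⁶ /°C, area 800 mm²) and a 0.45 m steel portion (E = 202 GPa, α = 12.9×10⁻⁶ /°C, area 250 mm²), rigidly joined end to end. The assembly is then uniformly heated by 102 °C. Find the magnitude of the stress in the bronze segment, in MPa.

σ ≈ 127 MPa (compressive)

With the walls removed the bar would change length by δ_free = Σ αᵢΔT Lᵢ = 18.6×10⁻⁶×102×475 + 12.9×10⁻⁶×102×450 = 1.493 mm.
The walls prevent any net length change, so an axial force P (same in every segment) develops. Compatibility: P · Σ Lᵢ/(AᵢEᵢ) = δ_free.
Σ Lᵢ/(AᵢEᵢ) = 475/(800×103×10³) + 450/(250×202×10³) = 1.468×10⁻⁵ mm/N.
So P = 1.493 / 1.468×10⁻⁵ = 101.8 kN, compressive.
σ_{bronze} = P / A = 101800 / 800 = 127.2 MPa.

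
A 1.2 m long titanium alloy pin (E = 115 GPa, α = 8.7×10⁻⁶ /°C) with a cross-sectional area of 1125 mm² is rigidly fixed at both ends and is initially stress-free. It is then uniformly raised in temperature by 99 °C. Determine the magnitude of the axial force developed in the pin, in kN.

P ≈ 111 kN (compressive)

Full restraint means ε = 0, so the stress is σ = EαΔT = 115×10³ × 8.7×10⁻⁶ × 99 = 99.05 MPa.
Then P = σA = 99.05 × 1125 mm² = 111.4 kN, compressive.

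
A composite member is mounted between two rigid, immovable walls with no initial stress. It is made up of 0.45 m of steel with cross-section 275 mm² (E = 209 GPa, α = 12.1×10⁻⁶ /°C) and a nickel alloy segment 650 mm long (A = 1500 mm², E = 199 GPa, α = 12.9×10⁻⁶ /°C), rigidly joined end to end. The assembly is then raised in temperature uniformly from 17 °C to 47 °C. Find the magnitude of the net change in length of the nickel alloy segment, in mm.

Free thermal expansion of the whole bar: Σ αᵢΔT Lᵢ = 12.1×10⁻⁶×30×450 + 12.9×10⁻⁶×30×650 = 0.4149 mm.
The walls prevent any net length change, so an axial force P (same in every segment) develops. Compatibility: P · Σ Lᵢ/(AᵢEᵢ) = δ_free.
The series flexibility is Σ Lᵢ/(AᵢEᵢ) = 450/(275×209×10³) + 650/(1500×199×10³) = 1.001×10⁻⁵ mm/N.
Hence P = δ_free / Σ(L/AE) = 0.4149/1.001×10⁻⁵ = 41.46 kN (compressive).
For the nickel alloy segment, free thermal change = 12.9×10⁻⁶×30×650 = 0.2515 mm and elastic change from P = 41460×650/(1500×199×10³) = 0.09028 mm; these oppose, so the net change is 0.161 mm (segment lengthens).

|ΔL| ≈ 0.161 mm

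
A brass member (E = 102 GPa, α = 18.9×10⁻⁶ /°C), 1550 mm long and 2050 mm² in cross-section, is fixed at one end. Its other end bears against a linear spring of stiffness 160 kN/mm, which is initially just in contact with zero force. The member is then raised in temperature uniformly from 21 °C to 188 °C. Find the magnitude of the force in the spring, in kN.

The unrestrained thermal change is αΔT L = 18.9×10⁻⁶ × 167 × 1550 = 4.892 mm.
With a force P in the spring, the elastic change of the member is PL/(AE) and that of the spring is P/k; compatibility requires their sum to equal δ_free.
P [ L/(AE) + 1/k ] = δ_free → P [ 1550/(2050×102×10³) + 1/(160×10³) ] = 4.892.
P = 4.892 / 1.366×10⁻⁵ = 358100 N.

P ≈ 358 kN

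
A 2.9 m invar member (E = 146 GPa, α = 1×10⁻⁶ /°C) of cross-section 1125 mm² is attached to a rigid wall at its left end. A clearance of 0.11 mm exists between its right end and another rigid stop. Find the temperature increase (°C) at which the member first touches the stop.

ΔT ≈ 37.9 °C

The gap closes when αΔT L = 0.11 mm, since the member is still unstressed at that instant.
ΔT = 0.11 / (1×10⁻⁶ × 2900) = 37.93 °C.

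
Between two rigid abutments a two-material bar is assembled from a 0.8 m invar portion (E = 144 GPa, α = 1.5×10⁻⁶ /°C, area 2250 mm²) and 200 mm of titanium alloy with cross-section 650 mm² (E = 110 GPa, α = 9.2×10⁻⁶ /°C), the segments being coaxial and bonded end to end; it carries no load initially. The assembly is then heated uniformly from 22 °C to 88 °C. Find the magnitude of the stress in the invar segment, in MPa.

If the supports were absent, the total length change would be Σ αᵢΔT Lᵢ = 1.5×10⁻⁶×66×800 + 9.2×10⁻⁶×66×200 = 0.2006 mm.
The walls prevent any net length change, so an axial force P (same in every segment) develops. Compatibility: P · Σ Lᵢ/(AᵢEᵢ) = δ_free.
The series flexibility is Σ Lᵢ/(AᵢEᵢ) = 800/(2250×144×10³) + 200/(650×110×10³) = 5.266×10⁻⁶ mm/N.
So P = 0.2006 / 5.266×10⁻⁶ = 38.1 kN, compressive.
σ_{invar} = P / A = 38100 / 2250 = 16.93 MPa.

σ ≈ 16.9 MPa (compressive)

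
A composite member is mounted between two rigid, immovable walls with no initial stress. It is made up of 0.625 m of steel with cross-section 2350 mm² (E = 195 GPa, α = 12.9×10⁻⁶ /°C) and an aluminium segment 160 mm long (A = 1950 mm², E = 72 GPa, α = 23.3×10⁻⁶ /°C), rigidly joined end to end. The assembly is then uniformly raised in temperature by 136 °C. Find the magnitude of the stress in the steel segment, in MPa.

Free thermal expansion of the whole bar: Σ αᵢΔT Lᵢ = 12.9×10⁻⁶×136×625 + 23.3×10⁻⁶×136×160 = 1.604 mm.
The walls prevent any net length change, so an axial force P (same in every segment) develops. Compatibility: P · Σ Lᵢ/(AᵢEᵢ) = δ_free.
Σ Lᵢ/(AᵢEᵢ) = 625/(2350×195×10³) + 160/(1950×72×10³) = 2.503×10⁻⁶ mm/N.
Hence P = δ_free / Σ(L/AE) = 1.604/2.503×10⁻⁶ = 640.5 kN (compressive).
σ_{steel} = P / A = 640500 / 2350 = 272.6 MPa.

σ ≈ 273 MPa (compressive)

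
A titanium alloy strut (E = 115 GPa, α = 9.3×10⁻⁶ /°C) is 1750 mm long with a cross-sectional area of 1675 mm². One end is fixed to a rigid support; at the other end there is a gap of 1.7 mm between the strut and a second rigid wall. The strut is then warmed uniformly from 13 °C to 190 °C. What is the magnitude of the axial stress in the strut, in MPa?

σ ≈ 77.6 MPa (compressive)

Free thermal elongation = αΔT L = 9.3×10⁻⁶ × 177 × 1750 = 2.881 mm.
This exceeds the 1.7 mm gap, so the wall pushes back. The portion of expansion that must be recovered elastically is δ_free − gap = 2.881 − 1.7 = 1.181 mm.
Compatibility: PL/(AE) = 1.181 mm, so σ = P/A = E × (1.181/1750) = 77.59 MPa.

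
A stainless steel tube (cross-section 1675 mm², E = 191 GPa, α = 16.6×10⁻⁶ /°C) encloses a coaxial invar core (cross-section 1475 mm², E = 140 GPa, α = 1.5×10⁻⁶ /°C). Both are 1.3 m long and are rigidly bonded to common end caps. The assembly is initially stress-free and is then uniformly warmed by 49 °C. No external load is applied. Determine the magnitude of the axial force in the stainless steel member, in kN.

P ≈ 92.9 kN (compressive in the stainless steel)

Equilibrium of a rigid end plate with no external load gives equal and opposite internal forces ±P in the two members. Since α_{stainless steel} > α_{invar}, heating drives the stainless steel into compression and the invar into tension.
Compatibility of the two members (thermal + elastic change equal): (α₁ − α₂)ΔT = P·[1/(A₁E₁) + 1/(A₂E₂)].
|α₁ − α₂|·ΔT = 15.1×10⁻⁶ × 49 = 0.0007399.
1/(A₁E₁) + 1/(A₂E₂) = 1/(1675×191×10³) + 1/(1475×140×10³) = 7.968×10⁻⁹ N⁻¹.
So P = 0.0007399 / 7.968×10⁻⁹ = 92.85 kN.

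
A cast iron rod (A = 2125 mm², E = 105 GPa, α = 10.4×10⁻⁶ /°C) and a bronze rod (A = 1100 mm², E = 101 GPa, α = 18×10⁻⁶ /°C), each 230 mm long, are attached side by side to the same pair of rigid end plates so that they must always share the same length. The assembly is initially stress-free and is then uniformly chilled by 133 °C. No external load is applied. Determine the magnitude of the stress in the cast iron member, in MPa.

The bronze has the larger α, so on cooling it would change length more than the cast iron if both were free. The rigid plates force a common final length, so the bronze is put into tension and the cast iron into compression, with equal and opposite forces P (no external load).
Compatibility of the two members (thermal + elastic change equal): (α₁ − α₂)ΔT = P·[1/(A₁E₁) + 1/(A₂E₂)].
|α₁ − α₂|·ΔT = 7.6×10⁻⁶ × 133 = 0.001011.
1/(A₁E₁) + 1/(A₂E₂) = 1/(2125×105×10³) + 1/(1100×101×10³) = 1.348×10⁻⁸ N⁻¹.
So P = 0.001011 / 1.348×10⁻⁸ = 74.97 kN.
σ_{cast iron} = P/A₁ = 74970/2125 = 35.28 MPa, compressive.

σ ≈ 35.3 MPa (compressive)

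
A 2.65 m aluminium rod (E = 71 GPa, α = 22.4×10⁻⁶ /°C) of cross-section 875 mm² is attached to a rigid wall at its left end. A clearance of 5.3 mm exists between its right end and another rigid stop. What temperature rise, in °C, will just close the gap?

The gap closes when αΔT L = 5.3 mm, since the rod is still unstressed at that instant.
So ΔT = g/(αL) = 5.3/(22.4×10⁻⁶ × 2650) = 89.29 °C.

ΔT ≈ 89.3 °C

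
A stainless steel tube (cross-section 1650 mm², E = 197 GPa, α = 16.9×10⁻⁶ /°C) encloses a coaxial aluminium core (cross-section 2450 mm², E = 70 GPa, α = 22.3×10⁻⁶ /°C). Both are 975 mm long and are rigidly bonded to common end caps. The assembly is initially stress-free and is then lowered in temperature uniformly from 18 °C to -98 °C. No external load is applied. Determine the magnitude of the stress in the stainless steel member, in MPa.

σ ≈ 42.6 MPa (compressive)

Both members must finish at the same length. With the larger α, the aluminium tends to over-contract; the plates restrain it, putting the aluminium in tension and the stainless steel in compression. With no external load the two internal forces are equal and opposite, magnitude P.
Setting the final lengths equal and cancelling L: (α₁ − α₂)ΔT = P/(A₁E₁) + P/(A₂E₂).
|α₁ − α₂|·ΔT = 5.4×10⁻⁶ × 116 = 0.0006264.
1/(A₁E₁) + 1/(A₂E₂) = 1/(1650×197×10³) + 1/(2450×70×10³) = 8.907×10⁻⁹ N⁻¹.
P = 0.0006264 / 8.907×10⁻⁹ = 70320 N = 70.32 kN.
σ_{stainless steel} = P/A₁ = 70320/1650 = 42.62 MPa, compressive.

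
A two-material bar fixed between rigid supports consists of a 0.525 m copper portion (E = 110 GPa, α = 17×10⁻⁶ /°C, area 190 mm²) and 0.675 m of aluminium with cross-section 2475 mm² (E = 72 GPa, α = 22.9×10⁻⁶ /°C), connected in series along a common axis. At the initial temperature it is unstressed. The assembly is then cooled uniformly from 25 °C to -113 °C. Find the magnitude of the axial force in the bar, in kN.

Free thermal contraction of the whole bar: Σ αᵢΔT Lᵢ = 17×10⁻⁶×138×525 + 22.9×10⁻⁶×138×675 = 3.365 mm.
The walls prevent any net length change, so an axial force P (same in every segment) develops. Compatibility: P · Σ Lᵢ/(AᵢEᵢ) = δ_free.
The series flexibility is Σ Lᵢ/(AᵢEᵢ) = 525/(190×110×10³) + 675/(2475×72×10³) = 2.891×10⁻⁵ mm/N.
P = 3.365 / 2.891×10⁻⁵ = 116400 N = 116.4 kN, tensile.

P ≈ 116 kN (tensile)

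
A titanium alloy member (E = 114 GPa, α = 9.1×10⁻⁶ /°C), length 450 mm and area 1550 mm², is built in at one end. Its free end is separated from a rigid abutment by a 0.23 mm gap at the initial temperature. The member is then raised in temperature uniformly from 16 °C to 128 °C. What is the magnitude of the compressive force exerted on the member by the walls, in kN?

P ≈ 89.8 kN

If the wall were absent the member would grow by αΔT L = 9.1×10⁻⁶ × 112 × 450 = 0.4586 mm.
After closing the 0.23 mm clearance, 0.4586 − 0.23 = 0.2286 mm of expansion remains to be suppressed by the wall.
That suppressed elongation corresponds to σ = E·Δ/L = 114×10³ × 0.2286/450 = 57.92 MPa.
P = σA = 57.92 × 1550 = 89.78 kN.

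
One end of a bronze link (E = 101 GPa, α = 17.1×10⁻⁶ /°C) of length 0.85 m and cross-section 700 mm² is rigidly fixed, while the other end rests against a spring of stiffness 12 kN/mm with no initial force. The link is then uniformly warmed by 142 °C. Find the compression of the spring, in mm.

δ ≈ 1.8 mm

Free thermal expansion: δ_free = αΔT L = 17.1×10⁻⁶ × 142 × 850 = 2.064 mm.
With a force P in the spring, the elastic change of the link is PL/(AE) and that of the spring is P/k; compatibility requires their sum to equal δ_free.
P [ L/(AE) + 1/k ] = δ_free → P [ 850/(700×101×10³) + 1/(12×10³) ] = 2.064.
P = 2.064 / 9.536×10⁻⁵ = 21640 N.
Spring compression = P/k = 21640/(12×10³) = 1.804 mm.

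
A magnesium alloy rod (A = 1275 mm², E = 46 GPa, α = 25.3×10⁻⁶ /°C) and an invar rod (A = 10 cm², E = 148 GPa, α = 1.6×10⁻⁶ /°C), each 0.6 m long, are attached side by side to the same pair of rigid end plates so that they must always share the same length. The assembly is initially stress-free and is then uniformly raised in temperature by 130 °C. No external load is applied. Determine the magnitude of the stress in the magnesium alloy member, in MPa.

σ ≈ 102 MPa (compressive)

Equilibrium of a rigid end plate with no external load gives equal and opposite internal forces ±P in the two members. Since α_{magnesium alloy} > α_{invar}, heating drives the magnesium alloy into compression and the invar into tension.
Compatibility of the two members (thermal + elastic change equal): (α₁ − α₂)ΔT = P·[1/(A₁E₁) + 1/(A₂E₂)].
|α₁ − α₂|·ΔT = 23.7×10⁻⁶ × 130 = 0.003081.
1/(A₁E₁) + 1/(A₂E₂) = 1/(1275×46×10³) + 1/(1000×148×10³) = 2.381×10⁻⁸ N⁻¹.
So P = 0.003081 / 2.381×10⁻⁸ = 129.4 kN.
σ_{magnesium alloy} = P/A₁ = 129400/1275 = 101.5 MPa, compressive.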